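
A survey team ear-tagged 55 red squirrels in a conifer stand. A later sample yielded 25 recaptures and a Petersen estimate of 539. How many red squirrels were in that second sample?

From N = M·C/R: C = N·R / M = 539·25 / 55 = 13475 / 55 = 245.

C = 245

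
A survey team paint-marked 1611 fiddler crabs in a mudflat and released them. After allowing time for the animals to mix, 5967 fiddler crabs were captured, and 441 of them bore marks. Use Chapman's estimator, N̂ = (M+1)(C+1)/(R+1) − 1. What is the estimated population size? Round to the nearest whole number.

N ≈ 21,765

N̂ = (1611+1)(5967+1)/(441+1) − 1 = 1612·5968/442 − 1
= 9620416/442 − 1 ≈ 21765.6 − 1 ≈ 21764.6 → 21765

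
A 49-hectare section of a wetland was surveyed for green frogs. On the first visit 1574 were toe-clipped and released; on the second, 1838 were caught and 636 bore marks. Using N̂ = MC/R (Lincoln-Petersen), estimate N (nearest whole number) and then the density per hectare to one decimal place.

N̂ = 1574·1838/636 = 2893012/636 ≈ 4548.8 → 4549
Density = N̂ / area = 4549 / 49 ≈ 92.84 → 92.8 per hectare

density ≈ 92.8 green frogs per hectare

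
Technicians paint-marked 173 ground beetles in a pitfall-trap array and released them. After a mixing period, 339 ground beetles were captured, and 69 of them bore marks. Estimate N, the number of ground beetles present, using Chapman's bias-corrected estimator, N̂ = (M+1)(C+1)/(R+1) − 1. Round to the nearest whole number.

N ≈ 844

N̂ = (173+1)(339+1)/(69+1) − 1 = 174·340/70 − 1
= 59160/70 − 1 ≈ 845.1 − 1 ≈ 844.1 → 844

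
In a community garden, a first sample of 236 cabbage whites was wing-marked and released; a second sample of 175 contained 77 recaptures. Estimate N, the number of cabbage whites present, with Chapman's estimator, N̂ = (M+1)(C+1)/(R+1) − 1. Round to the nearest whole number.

N ≈ 534

N̂ = (236+1)(175+1)/(77+1) − 1 = 237·176/78 − 1
= 41712/78 − 1 ≈ 534.8 − 1 ≈ 533.8 → 534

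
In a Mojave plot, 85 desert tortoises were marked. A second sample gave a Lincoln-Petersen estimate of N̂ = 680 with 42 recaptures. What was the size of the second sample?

From N = M·C/R: C = N·R / M = 680·42 / 85 = 28560 / 85 = 336.

C = 336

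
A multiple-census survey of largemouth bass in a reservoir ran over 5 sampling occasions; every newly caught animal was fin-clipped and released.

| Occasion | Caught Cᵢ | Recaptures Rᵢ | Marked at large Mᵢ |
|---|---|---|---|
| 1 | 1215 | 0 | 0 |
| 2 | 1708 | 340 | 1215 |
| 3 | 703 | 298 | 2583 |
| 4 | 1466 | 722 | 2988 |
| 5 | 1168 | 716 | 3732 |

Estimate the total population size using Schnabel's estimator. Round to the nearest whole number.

N ≈ 6084

Σ MᵢCᵢ = 0·1215 + 1215·1708 + 2583·703 + 2988·1466 + 3732·1168 = 0 + 2075220 + 1815849 + 4380408 + 4358976 = 12630453
Σ Rᵢ = 0 + 340 + 298 + 722 + 716 = 2076
N̂ = 12630453 / 2076 ≈ 6084.0 → 6084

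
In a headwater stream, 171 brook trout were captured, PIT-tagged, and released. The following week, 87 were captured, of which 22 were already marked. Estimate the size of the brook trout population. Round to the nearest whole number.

If marked individuals mix randomly, R/C ≈ M/N, giving N ≈ M·C/R.
N = (171 × 87) / 22 = 14877 / 22 ≈ 676.2 → 676

N ≈ 676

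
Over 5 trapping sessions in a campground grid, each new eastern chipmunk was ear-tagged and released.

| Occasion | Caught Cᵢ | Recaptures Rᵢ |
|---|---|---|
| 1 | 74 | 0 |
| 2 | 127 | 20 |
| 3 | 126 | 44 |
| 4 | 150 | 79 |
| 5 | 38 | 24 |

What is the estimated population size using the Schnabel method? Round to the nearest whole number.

Marked at large before each occasion: Mᵢ = Σⱼ<ᵢ (Cⱼ − Rⱼ) → M1=0, M2=74, M3=181, M4=263, M5=334
Σ MᵢCᵢ = 0·74 + 74·127 + 181·126 + 263·150 + 334·38 = 0 + 9398 + 22806 + 39450 + 12692 = 84346
Σ Rᵢ = 0 + 20 + 44 + 79 + 24 = 167
N̂ = 84346 / 167 ≈ 505.1 → 505

N ≈ 505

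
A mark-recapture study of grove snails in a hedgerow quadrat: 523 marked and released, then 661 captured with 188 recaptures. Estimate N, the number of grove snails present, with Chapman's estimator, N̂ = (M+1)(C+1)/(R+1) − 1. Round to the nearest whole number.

N ≈ 1834

N̂ = (523+1)(661+1)/(188+1) − 1 = 524·662/189 − 1
= 346888/189 − 1 ≈ 1835.4 − 1 ≈ 1834.4 → 1834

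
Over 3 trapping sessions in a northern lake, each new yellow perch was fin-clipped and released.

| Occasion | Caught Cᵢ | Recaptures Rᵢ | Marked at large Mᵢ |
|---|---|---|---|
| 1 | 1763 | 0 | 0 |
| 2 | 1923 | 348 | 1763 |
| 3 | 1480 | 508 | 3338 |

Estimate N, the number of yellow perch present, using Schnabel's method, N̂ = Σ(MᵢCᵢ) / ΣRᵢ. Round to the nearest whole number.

N ≈ 9732

Σ MᵢCᵢ = 0·1763 + 1763·1923 + 3338·1480 = 0 + 3390249 + 4940240 = 8330489
Σ Rᵢ = 0 + 348 + 508 = 856
N̂ = 8330489 / 856 ≈ 9731.9 → 9732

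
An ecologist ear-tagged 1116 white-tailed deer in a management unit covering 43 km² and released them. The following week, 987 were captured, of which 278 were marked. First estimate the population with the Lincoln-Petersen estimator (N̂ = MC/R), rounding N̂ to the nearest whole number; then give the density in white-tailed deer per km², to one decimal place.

density ≈ 92.1 white-tailed deer per km²

N̂ = 1116·987/278 = 1101492/278 ≈ 3962.2 → 3962
Density = N̂ / area = 3962 / 43 ≈ 92.14 → 92.1 per km²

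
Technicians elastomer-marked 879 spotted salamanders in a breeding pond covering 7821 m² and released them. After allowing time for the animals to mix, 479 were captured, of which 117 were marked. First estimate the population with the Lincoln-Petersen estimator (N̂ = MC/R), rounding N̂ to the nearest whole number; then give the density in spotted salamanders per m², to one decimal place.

N̂ = 879·479/117 = 421041/117 ≈ 3598.6 → 3599
Density = N̂ / area = 3599 / 7821 ≈ 0.46 → 0.5 per m²

density ≈ 0.5 spotted salamanders per m²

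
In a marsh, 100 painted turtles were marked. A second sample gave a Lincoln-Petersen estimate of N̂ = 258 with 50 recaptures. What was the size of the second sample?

C = 129

From N = M·C/R: C = N·R / M = 258·50 / 100 = 12900 / 100 = 129.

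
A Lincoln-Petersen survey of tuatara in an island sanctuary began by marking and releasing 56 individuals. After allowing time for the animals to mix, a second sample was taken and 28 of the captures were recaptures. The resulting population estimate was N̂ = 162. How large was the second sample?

C = 81

From N = M·C/R: C = N·R / M = 162·28 / 56 = 4536 / 56 = 81.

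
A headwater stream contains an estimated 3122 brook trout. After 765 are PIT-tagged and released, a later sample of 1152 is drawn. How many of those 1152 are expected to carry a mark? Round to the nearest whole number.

Expected recaptures E[R] = M·C / N.
E[R] = 765 × 1152 / 3122 = 881280 / 3122 ≈ 282.3 → 282

expected recaptures ≈ 282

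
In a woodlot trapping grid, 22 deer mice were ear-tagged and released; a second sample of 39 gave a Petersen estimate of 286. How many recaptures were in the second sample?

From N = M·C/R: R = M·C / N = 22·39 / 286 = 858 / 286 = 3.

R = 3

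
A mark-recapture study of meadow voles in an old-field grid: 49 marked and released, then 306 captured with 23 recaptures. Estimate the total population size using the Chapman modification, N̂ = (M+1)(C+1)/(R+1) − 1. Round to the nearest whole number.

N̂ = (49+1)(306+1)/(23+1) − 1 = 50·307/24 − 1
= 15350/24 − 1 ≈ 639.6 − 1 ≈ 638.6 → 639

N ≈ 639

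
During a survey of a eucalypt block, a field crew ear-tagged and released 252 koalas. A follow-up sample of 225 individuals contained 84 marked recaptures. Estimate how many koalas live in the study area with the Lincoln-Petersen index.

N = 675

Lincoln-Petersen assumes M/N = R/C, so N = M·C / R.
N = (252 × 225) / 84 = 56700 / 84 = 675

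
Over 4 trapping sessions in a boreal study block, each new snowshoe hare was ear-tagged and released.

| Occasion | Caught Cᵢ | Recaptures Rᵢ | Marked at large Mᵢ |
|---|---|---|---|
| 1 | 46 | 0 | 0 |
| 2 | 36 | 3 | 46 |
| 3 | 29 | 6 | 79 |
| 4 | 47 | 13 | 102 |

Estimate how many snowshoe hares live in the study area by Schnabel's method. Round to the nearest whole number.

Σ MᵢCᵢ = 0·46 + 46·36 + 79·29 + 102·47 = 0 + 1656 + 2291 + 4794 = 8741
Σ Rᵢ = 0 + 3 + 6 + 13 = 22
N̂ = 8741 / 22 ≈ 397.3 → 397

N ≈ 397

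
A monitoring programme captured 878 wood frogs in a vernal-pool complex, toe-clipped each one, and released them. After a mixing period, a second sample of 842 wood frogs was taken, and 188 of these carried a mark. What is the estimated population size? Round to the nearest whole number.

N ≈ 3932

N = (878 × 842) / 188 = 739276 / 188 ≈ 3932.3 → 3932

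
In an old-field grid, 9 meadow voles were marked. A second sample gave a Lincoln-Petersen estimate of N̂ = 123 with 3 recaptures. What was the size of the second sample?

From N = M·C/R: C = N·R / M = 123·3 / 9 = 369 / 9 = 41.

C = 41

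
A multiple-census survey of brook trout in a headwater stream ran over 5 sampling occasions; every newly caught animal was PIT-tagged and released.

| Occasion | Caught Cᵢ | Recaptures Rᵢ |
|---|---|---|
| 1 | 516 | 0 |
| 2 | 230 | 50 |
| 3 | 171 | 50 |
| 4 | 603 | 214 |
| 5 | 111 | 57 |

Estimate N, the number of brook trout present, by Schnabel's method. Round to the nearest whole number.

N ≈ 2329

Marked at large before each occasion: Mᵢ = Σⱼ<ᵢ (Cⱼ − Rⱼ) → M1=0, M2=516, M3=696, M4=817, M5=1206
Σ MᵢCᵢ = 0·516 + 516·230 + 696·171 + 817·603 + 1206·111 = 0 + 118680 + 119016 + 492651 + 133866 = 864213
Σ Rᵢ = 0 + 50 + 50 + 214 + 57 = 371
N̂ = 864213 / 371 ≈ 2329.4 → 2329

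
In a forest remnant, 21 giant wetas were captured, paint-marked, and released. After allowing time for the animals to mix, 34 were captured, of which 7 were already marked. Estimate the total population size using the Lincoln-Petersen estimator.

N = 102

The marked fraction in the recapture sample should equal the marked fraction in the population: 7/34 = 21/N.
N = (21 × 34) / 7 = 714 / 7 = 102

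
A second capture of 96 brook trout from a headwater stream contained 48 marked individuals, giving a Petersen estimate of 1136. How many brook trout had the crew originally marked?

M = 568

From N = M·C/R: M = N·R / C = 1136·48 / 96 = 54528 / 96 = 568.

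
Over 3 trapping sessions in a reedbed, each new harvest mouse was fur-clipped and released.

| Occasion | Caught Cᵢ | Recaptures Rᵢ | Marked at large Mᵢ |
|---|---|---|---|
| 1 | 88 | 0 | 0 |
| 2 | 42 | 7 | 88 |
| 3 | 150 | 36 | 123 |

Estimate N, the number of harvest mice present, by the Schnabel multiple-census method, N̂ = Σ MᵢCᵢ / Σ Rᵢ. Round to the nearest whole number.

N ≈ 515

Σ MᵢCᵢ = 0·88 + 88·42 + 123·150 = 0 + 3696 + 18450 = 22146
Σ Rᵢ = 0 + 7 + 36 = 43
N̂ = 22146 / 43 ≈ 515.0 → 515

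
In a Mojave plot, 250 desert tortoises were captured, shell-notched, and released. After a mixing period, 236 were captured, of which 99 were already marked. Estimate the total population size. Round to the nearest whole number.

N ≈ 596

N = (250 × 236) / 99 = 59000 / 99 ≈ 596.0 → 596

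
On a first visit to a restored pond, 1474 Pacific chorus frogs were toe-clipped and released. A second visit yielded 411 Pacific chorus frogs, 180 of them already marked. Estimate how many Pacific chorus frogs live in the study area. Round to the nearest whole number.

N ≈ 3366

Lincoln-Petersen assumes M/N = R/C, so N = M·C / R.
N = (1474 × 411) / 180 = 605814 / 180 ≈ 3365.6 → 3366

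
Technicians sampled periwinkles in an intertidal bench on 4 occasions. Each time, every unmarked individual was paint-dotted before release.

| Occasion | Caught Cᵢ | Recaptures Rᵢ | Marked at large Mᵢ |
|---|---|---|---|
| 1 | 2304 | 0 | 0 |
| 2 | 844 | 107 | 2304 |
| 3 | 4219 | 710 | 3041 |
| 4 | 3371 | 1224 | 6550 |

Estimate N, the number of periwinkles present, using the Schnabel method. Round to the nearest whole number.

N ≈ 18,057

Σ MᵢCᵢ = 0·2304 + 2304·844 + 3041·4219 + 6550·3371 = 0 + 1944576 + 12829979 + 22080050 = 36854605
Σ Rᵢ = 0 + 107 + 710 + 1224 = 2041
N̂ = 36854605 / 2041 ≈ 18057.1 → 18057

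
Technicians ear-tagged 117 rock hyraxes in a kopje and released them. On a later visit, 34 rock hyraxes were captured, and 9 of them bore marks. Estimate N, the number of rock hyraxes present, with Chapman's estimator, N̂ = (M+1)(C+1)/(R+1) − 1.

N̂ = (117+1)(34+1)/(9+1) − 1 = 118·35/10 − 1
= 4130/10 − 1 = 413 − 1 = 412

N = 412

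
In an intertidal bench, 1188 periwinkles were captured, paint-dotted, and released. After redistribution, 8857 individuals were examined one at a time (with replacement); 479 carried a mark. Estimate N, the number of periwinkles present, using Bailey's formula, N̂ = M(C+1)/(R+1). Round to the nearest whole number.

N̂ = 1188·(8857+1)/(479+1) = 1188·8858/480 = 10523304/480 ≈ 21923.5 → 21924

N ≈ 21,924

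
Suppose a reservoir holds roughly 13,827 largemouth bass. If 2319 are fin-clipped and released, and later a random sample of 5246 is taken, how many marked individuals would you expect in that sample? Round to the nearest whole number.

expected recaptures ≈ 880

Expected recaptures E[R] = M·C / N.
E[R] = 2319 × 5246 / 13827 = 12165474 / 13827 ≈ 879.8 → 880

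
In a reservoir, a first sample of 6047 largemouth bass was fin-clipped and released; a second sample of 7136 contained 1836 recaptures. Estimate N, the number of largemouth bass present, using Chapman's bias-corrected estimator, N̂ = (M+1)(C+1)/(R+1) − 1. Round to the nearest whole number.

N̂ = (6047+1)(7136+1)/(1836+1) − 1 = 6048·7137/1837 − 1
= 43164576/1837 − 1 ≈ 23497.3 − 1 ≈ 23496.3 → 23496

N ≈ 23,496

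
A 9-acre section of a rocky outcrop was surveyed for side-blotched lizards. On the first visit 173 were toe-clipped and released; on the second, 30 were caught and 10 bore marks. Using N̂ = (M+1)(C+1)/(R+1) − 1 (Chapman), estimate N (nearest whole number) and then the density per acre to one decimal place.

N̂ = 174·31/11 − 1 = 5394/11 − 1 ≈ 489.4 → 489
Density = N̂ / area = 489 / 9 ≈ 54.33 → 54.3 per acre

density ≈ 54.3 side-blotched lizards per acre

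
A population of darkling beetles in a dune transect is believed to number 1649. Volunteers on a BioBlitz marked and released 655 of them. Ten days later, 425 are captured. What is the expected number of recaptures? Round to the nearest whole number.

expected recaptures ≈ 169

The marked fraction of the population is 655/1649, so in a sample of 425 expect C·(M/N) marked.
E[R] = 655 × 425 / 1649 = 278375 / 1649 ≈ 168.8 → 169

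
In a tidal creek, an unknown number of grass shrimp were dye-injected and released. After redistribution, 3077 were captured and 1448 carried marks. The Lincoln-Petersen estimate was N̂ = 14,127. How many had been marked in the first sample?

From N = M·C/R: M = N·R / C = 14127·1448 / 3077 = 20455896 / 3077 = 6648.

M = 6648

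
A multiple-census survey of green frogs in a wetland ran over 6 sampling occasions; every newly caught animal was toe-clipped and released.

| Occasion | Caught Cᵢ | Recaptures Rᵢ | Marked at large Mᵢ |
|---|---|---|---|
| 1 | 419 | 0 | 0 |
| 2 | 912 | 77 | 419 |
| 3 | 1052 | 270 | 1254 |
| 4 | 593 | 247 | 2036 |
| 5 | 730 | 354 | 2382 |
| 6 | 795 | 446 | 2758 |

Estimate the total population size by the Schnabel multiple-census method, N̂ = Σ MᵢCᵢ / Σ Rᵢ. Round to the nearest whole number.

Σ MᵢCᵢ = 0·419 + 419·912 + 1254·1052 + 2036·593 + 2382·730 + 2758·795 = 0 + 382128 + 1319208 + 1207348 + 1738860 + 2192610 = 6840154
Σ Rᵢ = 0 + 77 + 270 + 247 + 354 + 446 = 1394
N̂ = 6840154 / 1394 ≈ 4906.9 → 4907

N ≈ 4907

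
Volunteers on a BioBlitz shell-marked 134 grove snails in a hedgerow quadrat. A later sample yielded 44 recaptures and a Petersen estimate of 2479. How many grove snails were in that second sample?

C = 814

From N = M·C/R: C = N·R / M = 2479·44 / 134 = 109076 / 134 = 814.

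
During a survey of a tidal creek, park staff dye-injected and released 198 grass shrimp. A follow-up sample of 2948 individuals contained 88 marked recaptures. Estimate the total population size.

If marked individuals mix randomly, R/C ≈ M/N, giving N ≈ M·C/R.
N = (198 × 2948) / 88 = 583704 / 88 = 6633

N = 6633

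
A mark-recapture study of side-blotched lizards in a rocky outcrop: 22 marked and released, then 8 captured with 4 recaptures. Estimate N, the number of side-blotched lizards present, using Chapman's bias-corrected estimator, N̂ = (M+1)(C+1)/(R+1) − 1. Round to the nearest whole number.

N ≈ 40

N̂ = (22+1)(8+1)/(4+1) − 1 = 23·9/5 − 1
= 207/5 − 1 ≈ 41.4 − 1 ≈ 40.4 → 40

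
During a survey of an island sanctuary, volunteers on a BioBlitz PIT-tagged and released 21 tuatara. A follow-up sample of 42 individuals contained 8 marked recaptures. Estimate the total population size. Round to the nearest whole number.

N ≈ 110

If marked individuals mix randomly, R/C ≈ M/N, giving N ≈ M·C/R.
N = (21 × 42) / 8 = 882 / 8 ≈ 110.2 → 110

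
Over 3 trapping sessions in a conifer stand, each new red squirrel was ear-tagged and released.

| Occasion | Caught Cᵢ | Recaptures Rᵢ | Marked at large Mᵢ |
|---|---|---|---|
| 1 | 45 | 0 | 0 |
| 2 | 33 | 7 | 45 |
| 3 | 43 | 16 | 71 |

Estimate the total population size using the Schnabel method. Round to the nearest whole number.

N ≈ 197

Σ MᵢCᵢ = 0·45 + 45·33 + 71·43 = 0 + 1485 + 3053 = 4538
Σ Rᵢ = 0 + 7 + 16 = 23
N̂ = 4538 / 23 ≈ 197.3 → 197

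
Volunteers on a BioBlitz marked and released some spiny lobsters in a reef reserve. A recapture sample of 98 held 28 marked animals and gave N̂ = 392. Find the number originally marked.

From N = M·C/R: M = N·R / C = 392·28 / 98 = 10976 / 98 = 112.

M = 112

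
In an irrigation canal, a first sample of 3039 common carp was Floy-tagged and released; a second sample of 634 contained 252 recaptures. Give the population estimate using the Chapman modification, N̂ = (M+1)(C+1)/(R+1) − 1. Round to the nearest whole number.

N ≈ 7629

N̂ = (3039+1)(634+1)/(252+1) − 1 = 3040·635/253 − 1
= 1930400/253 − 1 ≈ 7630.0 − 1 ≈ 7629.0 → 7629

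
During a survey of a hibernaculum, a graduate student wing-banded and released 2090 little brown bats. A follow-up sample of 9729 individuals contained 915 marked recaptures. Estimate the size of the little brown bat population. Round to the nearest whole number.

N ≈ 22,223

The marked fraction in the recapture sample should equal the marked fraction in the population: 915/9729 = 2090/N.
N = (2090 × 9729) / 915 = 20333610 / 915 ≈ 22222.5 → 22223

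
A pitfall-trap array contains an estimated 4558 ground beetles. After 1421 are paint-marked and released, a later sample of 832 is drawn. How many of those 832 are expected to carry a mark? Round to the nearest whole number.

The marked fraction of the population is 1421/4558, so in a sample of 832 expect C·(M/N) marked.
E[R] = 1421 × 832 / 4558 = 1182272 / 4558 ≈ 259.4 → 259

expected recaptures ≈ 259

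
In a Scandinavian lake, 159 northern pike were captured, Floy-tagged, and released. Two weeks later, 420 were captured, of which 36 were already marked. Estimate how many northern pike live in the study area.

Lincoln-Petersen assumes M/N = R/C, so N = M·C / R.
N = (159 × 420) / 36 = 66780 / 36 = 1855

N = 1855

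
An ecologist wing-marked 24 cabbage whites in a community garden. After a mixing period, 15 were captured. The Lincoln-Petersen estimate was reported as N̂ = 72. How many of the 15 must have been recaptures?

R = 5

From N = M·C/R: R = M·C / N = 24·15 / 72 = 360 / 72 = 5.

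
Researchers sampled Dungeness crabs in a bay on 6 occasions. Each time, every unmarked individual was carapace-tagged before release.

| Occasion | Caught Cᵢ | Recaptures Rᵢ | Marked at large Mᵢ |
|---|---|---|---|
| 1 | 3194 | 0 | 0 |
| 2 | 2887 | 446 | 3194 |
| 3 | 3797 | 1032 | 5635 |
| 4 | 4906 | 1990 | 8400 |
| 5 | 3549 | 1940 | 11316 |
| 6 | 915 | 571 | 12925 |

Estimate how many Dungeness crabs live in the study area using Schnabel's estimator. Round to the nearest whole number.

N ≈ 20,708

Σ MᵢCᵢ = 0·3194 + 3194·2887 + 5635·3797 + 8400·4906 + 11316·3549 + 12925·915 = 0 + 9221078 + 21396095 + 41210400 + 40160484 + 11826375 = 123814432
Σ Rᵢ = 0 + 446 + 1032 + 1990 + 1940 + 571 = 5979
N̂ = 123814432 / 5979 ≈ 20708.2 → 20708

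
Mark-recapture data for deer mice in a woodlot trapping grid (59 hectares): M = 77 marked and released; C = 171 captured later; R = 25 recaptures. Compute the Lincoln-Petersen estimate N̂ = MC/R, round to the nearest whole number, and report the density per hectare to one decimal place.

density ≈ 8.9 deer mice per hectare

N̂ = 77·171/25 = 13167/25 ≈ 526.7 → 527
Density = N̂ / area = 527 / 59 ≈ 8.93 → 8.9 per hectare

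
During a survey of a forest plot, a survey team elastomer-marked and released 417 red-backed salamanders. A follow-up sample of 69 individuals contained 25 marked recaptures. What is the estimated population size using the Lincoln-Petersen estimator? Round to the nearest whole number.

N = (417 × 69) / 25 = 28773 / 25 ≈ 1150.9 → 1151

N ≈ 1151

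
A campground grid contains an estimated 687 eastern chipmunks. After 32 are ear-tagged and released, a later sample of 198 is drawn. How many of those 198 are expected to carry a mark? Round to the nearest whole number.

Expected recaptures E[R] = M·C / N.
E[R] = 32 × 198 / 687 = 6336 / 687 ≈ 9.2 → 9

expected recaptures ≈ 9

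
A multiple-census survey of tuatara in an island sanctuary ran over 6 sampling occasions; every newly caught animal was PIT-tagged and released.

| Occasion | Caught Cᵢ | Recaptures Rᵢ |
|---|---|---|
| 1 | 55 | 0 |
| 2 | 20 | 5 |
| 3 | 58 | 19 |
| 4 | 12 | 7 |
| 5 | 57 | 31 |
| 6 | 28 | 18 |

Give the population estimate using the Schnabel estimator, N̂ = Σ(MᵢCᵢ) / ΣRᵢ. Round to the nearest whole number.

N ≈ 211

Marked at large before each occasion: Mᵢ = Σⱼ<ᵢ (Cⱼ − Rⱼ) → M1=0, M2=55, M3=70, M4=109, M5=114, M6=140
Σ MᵢCᵢ = 0·55 + 55·20 + 70·58 + 109·12 + 114·57 + 140·28 = 0 + 1100 + 4060 + 1308 + 6498 + 3920 = 16886
Σ Rᵢ = 0 + 5 + 19 + 7 + 31 + 18 = 80
N̂ = 16886 / 80 ≈ 211.1 → 211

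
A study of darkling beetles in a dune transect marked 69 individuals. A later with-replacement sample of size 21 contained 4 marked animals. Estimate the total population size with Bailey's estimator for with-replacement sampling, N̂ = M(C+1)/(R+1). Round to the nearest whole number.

N̂ = 69·(21+1)/(4+1) = 69·22/5 = 1518/5 ≈ 303.6 → 304

N ≈ 304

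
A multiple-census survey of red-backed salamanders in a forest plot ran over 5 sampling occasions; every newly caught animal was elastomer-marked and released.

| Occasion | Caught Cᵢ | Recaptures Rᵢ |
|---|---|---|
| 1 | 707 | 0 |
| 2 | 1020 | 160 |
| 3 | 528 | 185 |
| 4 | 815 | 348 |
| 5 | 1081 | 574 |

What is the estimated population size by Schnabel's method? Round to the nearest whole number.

Marked at large before each occasion: Mᵢ = Σⱼ<ᵢ (Cⱼ − Rⱼ) → M1=0, M2=707, M3=1567, M4=1910, M5=2377
Σ MᵢCᵢ = 0·707 + 707·1020 + 1567·528 + 1910·815 + 2377·1081 = 0 + 721140 + 827376 + 1556650 + 2569537 = 5674703
Σ Rᵢ = 0 + 160 + 185 + 348 + 574 = 1267
N̂ = 5674703 / 1267 ≈ 4478.9 → 4479

N ≈ 4479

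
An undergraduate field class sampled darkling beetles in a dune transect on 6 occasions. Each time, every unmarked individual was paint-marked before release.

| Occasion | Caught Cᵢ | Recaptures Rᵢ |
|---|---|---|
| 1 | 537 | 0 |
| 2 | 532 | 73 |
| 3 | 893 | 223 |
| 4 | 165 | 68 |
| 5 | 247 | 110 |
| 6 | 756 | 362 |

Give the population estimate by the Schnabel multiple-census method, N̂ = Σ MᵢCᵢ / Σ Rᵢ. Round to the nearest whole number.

Marked at large before each occasion: Mᵢ = Σⱼ<ᵢ (Cⱼ − Rⱼ) → M1=0, M2=537, M3=996, M4=1666, M5=1763, M6=1900
Σ MᵢCᵢ = 0·537 + 537·532 + 996·893 + 1666·165 + 1763·247 + 1900·756 = 0 + 285684 + 889428 + 274890 + 435461 + 1436400 = 3321863
Σ Rᵢ = 0 + 73 + 223 + 68 + 110 + 362 = 836
N̂ = 3321863 / 836 ≈ 3973.5 → 3974

N ≈ 3974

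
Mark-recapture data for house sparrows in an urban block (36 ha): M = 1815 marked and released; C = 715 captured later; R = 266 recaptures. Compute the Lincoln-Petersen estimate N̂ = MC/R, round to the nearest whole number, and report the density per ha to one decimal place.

N̂ = 1815·715/266 = 1297725/266 ≈ 4878.7 → 4879
Density = N̂ / area = 4879 / 36 ≈ 135.53 → 135.5 per ha

density ≈ 135.5 house sparrows per ha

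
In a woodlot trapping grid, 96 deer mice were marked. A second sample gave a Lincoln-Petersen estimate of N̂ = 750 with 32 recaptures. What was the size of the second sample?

C = 250

From N = M·C/R: C = N·R / M = 750·32 / 96 = 24000 / 96 = 250.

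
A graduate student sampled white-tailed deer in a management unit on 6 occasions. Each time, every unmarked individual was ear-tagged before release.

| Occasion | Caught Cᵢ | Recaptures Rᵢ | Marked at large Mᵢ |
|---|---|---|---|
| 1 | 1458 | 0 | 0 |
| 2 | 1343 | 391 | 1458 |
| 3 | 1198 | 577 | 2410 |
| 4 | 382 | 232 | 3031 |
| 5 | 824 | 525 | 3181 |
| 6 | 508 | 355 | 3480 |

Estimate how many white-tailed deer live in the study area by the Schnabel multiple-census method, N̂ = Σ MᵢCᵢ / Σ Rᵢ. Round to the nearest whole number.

N ≈ 4996

Σ MᵢCᵢ = 0·1458 + 1458·1343 + 2410·1198 + 3031·382 + 3181·824 + 3480·508 = 0 + 1958094 + 2887180 + 1157842 + 2621144 + 1767840 = 10392100
Σ Rᵢ = 0 + 391 + 577 + 232 + 525 + 355 = 2080
N̂ = 10392100 / 2080 ≈ 4996.2 → 4996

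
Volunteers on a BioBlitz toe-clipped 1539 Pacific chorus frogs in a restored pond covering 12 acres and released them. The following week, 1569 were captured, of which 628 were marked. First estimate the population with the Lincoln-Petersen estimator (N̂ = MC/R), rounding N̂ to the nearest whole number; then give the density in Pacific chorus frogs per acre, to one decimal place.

density ≈ 320.4 Pacific chorus frogs per acre

N̂ = 1539·1569/628 = 2414691/628 ≈ 3845.0 → 3845
Density = N̂ / area = 3845 / 12 ≈ 320.42 → 320.4 per acre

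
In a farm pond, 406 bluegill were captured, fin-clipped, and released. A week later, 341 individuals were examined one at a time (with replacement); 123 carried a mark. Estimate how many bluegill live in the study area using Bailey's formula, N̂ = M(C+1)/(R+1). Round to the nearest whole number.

N̂ = 406·(341+1)/(123+1) = 406·342/124 = 138852/124 ≈ 1119.8 → 1120

N ≈ 1120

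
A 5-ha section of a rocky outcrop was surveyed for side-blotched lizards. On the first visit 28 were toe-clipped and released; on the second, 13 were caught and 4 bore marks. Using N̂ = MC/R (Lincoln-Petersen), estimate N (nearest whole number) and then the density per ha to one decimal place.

N̂ = 28·13/4 = 364/4 = 91
Density = N̂ / area = 91 / 5 ≈ 18.20 → 18.2 per ha

density ≈ 18.2 side-blotched lizards per ha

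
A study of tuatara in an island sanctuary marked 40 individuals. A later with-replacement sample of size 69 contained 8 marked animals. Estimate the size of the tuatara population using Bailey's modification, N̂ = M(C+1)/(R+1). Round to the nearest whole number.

N ≈ 311

N̂ = 40·(69+1)/(8+1) = 40·70/9 = 2800/9 ≈ 311.1 → 311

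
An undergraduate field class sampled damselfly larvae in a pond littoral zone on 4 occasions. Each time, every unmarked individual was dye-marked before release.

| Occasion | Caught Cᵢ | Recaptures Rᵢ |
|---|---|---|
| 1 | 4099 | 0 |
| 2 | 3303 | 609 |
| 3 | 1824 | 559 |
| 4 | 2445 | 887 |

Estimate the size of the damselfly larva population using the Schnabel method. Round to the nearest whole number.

Marked at large before each occasion: Mᵢ = Σⱼ<ᵢ (Cⱼ − Rⱼ) → M1=0, M2=4099, M3=6793, M4=8058
Σ MᵢCᵢ = 0·4099 + 4099·3303 + 6793·1824 + 8058·2445 = 0 + 13538997 + 12390432 + 19701810 = 45631239
Σ Rᵢ = 0 + 609 + 559 + 887 = 2055
N̂ = 45631239 / 2055 ≈ 22205.0 → 22205

N ≈ 22,205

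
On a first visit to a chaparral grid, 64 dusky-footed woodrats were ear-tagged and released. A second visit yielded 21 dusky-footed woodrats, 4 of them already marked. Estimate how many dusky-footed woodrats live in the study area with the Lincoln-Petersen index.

N = (64 × 21) / 4 = 1344 / 4 = 336

N = 336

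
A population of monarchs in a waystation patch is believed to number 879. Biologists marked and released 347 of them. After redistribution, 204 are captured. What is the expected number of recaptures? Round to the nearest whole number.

expected recaptures ≈ 81

The marked fraction of the population is 347/879, so in a sample of 204 expect C·(M/N) marked.
E[R] = 347 × 204 / 879 = 70788 / 879 ≈ 80.5 → 81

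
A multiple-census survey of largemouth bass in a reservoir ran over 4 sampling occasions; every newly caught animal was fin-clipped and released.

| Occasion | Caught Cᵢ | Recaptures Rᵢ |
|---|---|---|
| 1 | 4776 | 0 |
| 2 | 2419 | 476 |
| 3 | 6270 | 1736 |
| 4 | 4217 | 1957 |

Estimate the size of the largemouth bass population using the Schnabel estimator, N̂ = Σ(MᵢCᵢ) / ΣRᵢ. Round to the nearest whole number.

Marked at large before each occasion: Mᵢ = Σⱼ<ᵢ (Cⱼ − Rⱼ) → M1=0, M2=4776, M3=6719, M4=11253
Σ MᵢCᵢ = 0·4776 + 4776·2419 + 6719·6270 + 11253·4217 = 0 + 11553144 + 42128130 + 47453901 = 101135175
Σ Rᵢ = 0 + 476 + 1736 + 1957 = 4169
N̂ = 101135175 / 4169 ≈ 24258.9 → 24259

N ≈ 24,259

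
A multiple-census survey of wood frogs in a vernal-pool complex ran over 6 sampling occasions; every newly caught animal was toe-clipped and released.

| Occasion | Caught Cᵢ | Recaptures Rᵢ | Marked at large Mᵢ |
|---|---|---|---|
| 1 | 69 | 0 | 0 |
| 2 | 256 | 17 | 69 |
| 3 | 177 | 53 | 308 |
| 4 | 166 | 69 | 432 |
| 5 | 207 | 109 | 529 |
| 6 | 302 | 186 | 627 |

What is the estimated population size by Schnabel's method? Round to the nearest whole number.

Σ MᵢCᵢ = 0·69 + 69·256 + 308·177 + 432·166 + 529·207 + 627·302 = 0 + 17664 + 54516 + 71712 + 109503 + 189354 = 442749
Σ Rᵢ = 0 + 17 + 53 + 69 + 109 + 186 = 434
N̂ = 442749 / 434 ≈ 1020.2 → 1020

N ≈ 1020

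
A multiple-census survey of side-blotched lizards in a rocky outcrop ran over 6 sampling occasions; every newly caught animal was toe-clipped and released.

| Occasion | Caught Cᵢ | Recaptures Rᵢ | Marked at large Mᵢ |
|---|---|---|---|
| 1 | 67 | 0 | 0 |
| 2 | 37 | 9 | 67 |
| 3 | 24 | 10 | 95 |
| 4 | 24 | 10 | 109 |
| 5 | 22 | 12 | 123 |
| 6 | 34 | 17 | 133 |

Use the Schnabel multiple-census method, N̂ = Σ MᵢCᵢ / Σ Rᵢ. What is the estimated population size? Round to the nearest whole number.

Σ MᵢCᵢ = 0·67 + 67·37 + 95·24 + 109·24 + 123·22 + 133·34 = 0 + 2479 + 2280 + 2616 + 2706 + 4522 = 14603
Σ Rᵢ = 0 + 9 + 10 + 10 + 12 + 17 = 58
N̂ = 14603 / 58 ≈ 251.8 → 252

N ≈ 252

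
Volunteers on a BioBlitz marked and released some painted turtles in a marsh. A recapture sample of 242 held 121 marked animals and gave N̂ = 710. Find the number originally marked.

M = 355

From N = M·C/R: M = N·R / C = 710·121 / 242 = 85910 / 242 = 355.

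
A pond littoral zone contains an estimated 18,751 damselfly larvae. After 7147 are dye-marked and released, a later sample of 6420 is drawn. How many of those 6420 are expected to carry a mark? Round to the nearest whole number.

Expected recaptures E[R] = M·C / N.
E[R] = 7147 × 6420 / 18751 = 45883740 / 18751 ≈ 2447.0 → 2447

expected recaptures ≈ 2447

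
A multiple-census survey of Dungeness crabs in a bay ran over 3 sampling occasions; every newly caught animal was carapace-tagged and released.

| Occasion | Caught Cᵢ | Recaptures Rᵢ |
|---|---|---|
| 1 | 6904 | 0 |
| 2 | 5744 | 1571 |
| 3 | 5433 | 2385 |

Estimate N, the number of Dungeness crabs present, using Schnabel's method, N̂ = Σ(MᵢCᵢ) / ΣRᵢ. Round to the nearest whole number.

Marked at large before each occasion: Mᵢ = Σⱼ<ᵢ (Cⱼ − Rⱼ) → M1=0, M2=6904, M3=11077
Σ MᵢCᵢ = 0·6904 + 6904·5744 + 11077·5433 = 0 + 39656576 + 60181341 = 99837917
Σ Rᵢ = 0 + 1571 + 2385 = 3956
N̂ = 99837917 / 3956 ≈ 25237.1 → 25237

N ≈ 25,237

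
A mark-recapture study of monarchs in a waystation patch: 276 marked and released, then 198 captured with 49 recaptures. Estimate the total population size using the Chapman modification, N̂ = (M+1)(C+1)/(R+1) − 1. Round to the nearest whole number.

N ≈ 1101

N̂ = (276+1)(198+1)/(49+1) − 1 = 277·199/50 − 1
= 55123/50 − 1 ≈ 1102.46 − 1 ≈ 1101.46 → 1101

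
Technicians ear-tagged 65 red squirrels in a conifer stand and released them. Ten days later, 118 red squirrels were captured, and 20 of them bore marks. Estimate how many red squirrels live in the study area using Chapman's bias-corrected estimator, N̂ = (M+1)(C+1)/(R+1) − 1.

N = 373

N̂ = (65+1)(118+1)/(20+1) − 1 = 66·119/21 − 1
= 7854/21 − 1 = 374 − 1 = 373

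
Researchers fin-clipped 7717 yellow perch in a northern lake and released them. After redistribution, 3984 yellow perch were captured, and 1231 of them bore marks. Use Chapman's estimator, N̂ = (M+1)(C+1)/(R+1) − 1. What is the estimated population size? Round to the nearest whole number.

N ≈ 24,963

N̂ = (7717+1)(3984+1)/(1231+1) − 1 = 7718·3985/1232 − 1
= 30756230/1232 − 1 ≈ 24964.47 − 1 ≈ 24963.47 → 24963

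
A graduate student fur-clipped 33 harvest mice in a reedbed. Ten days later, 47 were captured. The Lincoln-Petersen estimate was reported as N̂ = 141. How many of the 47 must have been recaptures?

From N = M·C/R: R = M·C / N = 33·47 / 141 = 1551 / 141 = 11.

R = 11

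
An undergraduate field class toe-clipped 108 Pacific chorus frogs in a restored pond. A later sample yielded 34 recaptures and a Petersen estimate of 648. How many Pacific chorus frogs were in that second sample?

C = 204

From N = M·C/R: C = N·R / M = 648·34 / 108 = 22032 / 108 = 204.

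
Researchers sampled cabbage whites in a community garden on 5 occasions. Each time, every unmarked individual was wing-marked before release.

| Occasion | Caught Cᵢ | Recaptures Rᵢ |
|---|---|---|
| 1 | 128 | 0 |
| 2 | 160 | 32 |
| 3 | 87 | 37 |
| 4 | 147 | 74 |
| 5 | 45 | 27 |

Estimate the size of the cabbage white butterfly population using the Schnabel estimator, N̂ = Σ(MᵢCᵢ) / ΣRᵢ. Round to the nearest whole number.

N ≈ 616

Marked at large before each occasion: Mᵢ = Σⱼ<ᵢ (Cⱼ − Rⱼ) → M1=0, M2=128, M3=256, M4=306, M5=379
Σ MᵢCᵢ = 0·128 + 128·160 + 256·87 + 306·147 + 379·45 = 0 + 20480 + 22272 + 44982 + 17055 = 104789
Σ Rᵢ = 0 + 32 + 37 + 74 + 27 = 170
N̂ = 104789 / 170 ≈ 616.4 → 616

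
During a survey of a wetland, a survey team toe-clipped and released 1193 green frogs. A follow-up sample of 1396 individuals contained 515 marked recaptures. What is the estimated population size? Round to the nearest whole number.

N ≈ 3234

N = (1193 × 1396) / 515 = 1665428 / 515 ≈ 3233.8 → 3234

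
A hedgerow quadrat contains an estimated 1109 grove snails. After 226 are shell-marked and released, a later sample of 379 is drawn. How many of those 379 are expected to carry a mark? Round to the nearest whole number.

Expected recaptures E[R] = M·C / N.
E[R] = 226 × 379 / 1109 = 85654 / 1109 ≈ 77.2 → 77

expected recaptures ≈ 77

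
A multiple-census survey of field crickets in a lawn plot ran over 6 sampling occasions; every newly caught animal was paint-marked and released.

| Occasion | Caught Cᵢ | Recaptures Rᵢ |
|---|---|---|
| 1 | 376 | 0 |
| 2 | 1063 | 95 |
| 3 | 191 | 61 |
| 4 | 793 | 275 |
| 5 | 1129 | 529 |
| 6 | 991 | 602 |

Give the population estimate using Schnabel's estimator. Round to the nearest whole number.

N ≈ 4253

Marked at large before each occasion: Mᵢ = Σⱼ<ᵢ (Cⱼ − Rⱼ) → M1=0, M2=376, M3=1344, M4=1474, M5=1992, M6=2592
Σ MᵢCᵢ = 0·376 + 376·1063 + 1344·191 + 1474·793 + 1992·1129 + 2592·991 = 0 + 399688 + 256704 + 1168882 + 2248968 + 2568672 = 6642914
Σ Rᵢ = 0 + 95 + 61 + 275 + 529 + 602 = 1562
N̂ = 6642914 / 1562 ≈ 4252.8 → 4253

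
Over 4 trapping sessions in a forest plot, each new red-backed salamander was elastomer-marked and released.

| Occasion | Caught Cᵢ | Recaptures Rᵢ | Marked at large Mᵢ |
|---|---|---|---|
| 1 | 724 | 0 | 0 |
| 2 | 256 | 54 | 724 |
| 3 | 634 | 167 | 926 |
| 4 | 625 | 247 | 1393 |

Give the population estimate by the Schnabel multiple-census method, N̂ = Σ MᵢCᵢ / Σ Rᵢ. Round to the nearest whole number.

Σ MᵢCᵢ = 0·724 + 724·256 + 926·634 + 1393·625 = 0 + 185344 + 587084 + 870625 = 1643053
Σ Rᵢ = 0 + 54 + 167 + 247 = 468
N̂ = 1643053 / 468 ≈ 3510.8 → 3511

N ≈ 3511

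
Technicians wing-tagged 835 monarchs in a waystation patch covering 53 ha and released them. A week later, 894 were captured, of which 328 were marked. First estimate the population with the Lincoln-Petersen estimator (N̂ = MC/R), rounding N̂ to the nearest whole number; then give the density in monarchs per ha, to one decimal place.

density ≈ 42.9 monarchs per ha

N̂ = 835·894/328 = 746490/328 ≈ 2275.9 → 2276
Density = N̂ / area = 2276 / 53 ≈ 42.94 → 42.9 per ha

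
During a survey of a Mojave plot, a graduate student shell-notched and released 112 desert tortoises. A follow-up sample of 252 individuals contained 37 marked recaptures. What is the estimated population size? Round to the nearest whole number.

N = (112 × 252) / 37 = 28224 / 37 ≈ 762.8 → 763

N ≈ 763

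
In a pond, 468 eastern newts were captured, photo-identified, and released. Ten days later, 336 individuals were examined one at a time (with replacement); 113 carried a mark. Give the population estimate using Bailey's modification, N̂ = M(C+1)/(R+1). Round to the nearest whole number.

N ≈ 1383

N̂ = 468·(336+1)/(113+1) = 468·337/114 = 157716/114 ≈ 1383.47 → 1383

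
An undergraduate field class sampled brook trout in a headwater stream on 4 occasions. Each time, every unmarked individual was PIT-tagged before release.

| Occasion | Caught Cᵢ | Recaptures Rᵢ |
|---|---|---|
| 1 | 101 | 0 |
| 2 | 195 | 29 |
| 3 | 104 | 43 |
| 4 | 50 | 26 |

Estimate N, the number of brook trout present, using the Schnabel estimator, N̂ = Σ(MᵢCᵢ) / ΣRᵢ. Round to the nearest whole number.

N ≈ 652

Marked at large before each occasion: Mᵢ = Σⱼ<ᵢ (Cⱼ − Rⱼ) → M1=0, M2=101, M3=267, M4=328
Σ MᵢCᵢ = 0·101 + 101·195 + 267·104 + 328·50 = 0 + 19695 + 27768 + 16400 = 63863
Σ Rᵢ = 0 + 29 + 43 + 26 = 98
N̂ = 63863 / 98 ≈ 651.7 → 652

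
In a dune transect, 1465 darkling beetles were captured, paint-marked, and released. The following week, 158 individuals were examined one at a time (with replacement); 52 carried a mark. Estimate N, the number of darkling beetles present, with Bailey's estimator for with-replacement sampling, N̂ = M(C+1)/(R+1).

N̂ = 1465·(158+1)/(52+1) = 1465·159/53 = 232935/53 = 4395

N = 4395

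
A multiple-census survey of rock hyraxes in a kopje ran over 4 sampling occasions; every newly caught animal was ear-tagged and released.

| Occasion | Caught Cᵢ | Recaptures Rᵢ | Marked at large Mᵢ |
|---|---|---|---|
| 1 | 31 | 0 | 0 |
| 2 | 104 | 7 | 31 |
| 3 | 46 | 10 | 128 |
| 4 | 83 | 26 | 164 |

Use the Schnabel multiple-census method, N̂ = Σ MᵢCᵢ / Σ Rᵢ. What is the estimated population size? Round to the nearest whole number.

Σ MᵢCᵢ = 0·31 + 31·104 + 128·46 + 164·83 = 0 + 3224 + 5888 + 13612 = 22724
Σ Rᵢ = 0 + 7 + 10 + 26 = 43
N̂ = 22724 / 43 ≈ 528.47 → 528

N ≈ 528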